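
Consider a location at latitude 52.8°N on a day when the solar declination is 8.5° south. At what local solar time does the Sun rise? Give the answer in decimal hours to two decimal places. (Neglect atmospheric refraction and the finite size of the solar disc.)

6.76 h

cos H_s = −tan(52.8°) · tan(-8.5°) = 0.1969, so H_s = arccos(0.1969) = 78.64°.
Sunrise is at 12 − H_s/15 = 12 − 5.243 = 6.757 h local solar time.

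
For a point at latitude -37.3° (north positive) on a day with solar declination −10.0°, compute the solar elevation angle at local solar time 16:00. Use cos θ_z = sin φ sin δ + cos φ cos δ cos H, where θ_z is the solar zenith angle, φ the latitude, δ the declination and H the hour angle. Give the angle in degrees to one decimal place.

Hour angle H = 15° × (16 − 12) = 60.00°.
cos θ_z = sin φ sin δ + cos φ cos δ cos H = (-0.6060)(-0.1736) + (0.7955)(0.9848)(0.5000) = 0.4969.
θ_z = arccos(0.4969) = 60.20°, so the elevation is 90° − 60.20° = 29.80°.

29.8°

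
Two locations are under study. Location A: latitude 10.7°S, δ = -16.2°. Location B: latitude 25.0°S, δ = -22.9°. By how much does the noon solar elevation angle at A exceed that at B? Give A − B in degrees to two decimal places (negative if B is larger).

-3.40°

A: 90° − |-10.7 − (-16.2)| = 84.50°.
B: 90° − |-25.0 − (-22.9)| = 87.90°.
A − B = 84.50 − 87.90 = -3.40°.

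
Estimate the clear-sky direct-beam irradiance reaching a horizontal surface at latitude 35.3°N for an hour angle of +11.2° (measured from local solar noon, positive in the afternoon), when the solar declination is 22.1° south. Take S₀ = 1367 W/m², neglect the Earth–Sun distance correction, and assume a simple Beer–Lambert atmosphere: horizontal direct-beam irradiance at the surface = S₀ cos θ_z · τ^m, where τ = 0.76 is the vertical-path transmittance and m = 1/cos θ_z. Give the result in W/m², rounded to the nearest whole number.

cos θ_z = sin φ sin δ + cos φ cos δ cos H = (0.5779)(-0.3762) + (0.8161)(0.9265)(0.9810) = 0.5243.
Air mass m = 1/cos θ_z = 1/0.5243 = 1.907; τ^m = 0.76^1.907 = 0.5925.
Surface direct beam = 1367 × 0.5243 × 0.5925 = 424.66 W/m².

425 W/m²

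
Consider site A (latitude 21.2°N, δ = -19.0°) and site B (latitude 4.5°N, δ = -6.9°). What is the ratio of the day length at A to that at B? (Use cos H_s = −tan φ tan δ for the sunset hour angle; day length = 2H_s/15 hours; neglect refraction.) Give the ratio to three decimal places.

0.920

A: H_s = arccos(−tan 21.2° · tan -19.0°) = 82.32°, so 2H_s/15 = 10.9760 h.
B: H_s = arccos(−tan 4.5° · tan -6.9°) = 89.45°, so 2H_s/15 = 11.9267 h.
Ratio A/B = 10.9760 / 11.9267 = 0.9203.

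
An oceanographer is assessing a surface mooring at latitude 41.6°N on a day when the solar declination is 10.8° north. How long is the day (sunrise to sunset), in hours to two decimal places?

13.30 hours

−tan φ tan δ = −(0.8878)(0.1908) = -0.1694; H_s = arccos(-0.1694) = 99.75°.
Day length = 2 H_s / 15° h⁻¹ = 199.50° / 15 = 13.300 h.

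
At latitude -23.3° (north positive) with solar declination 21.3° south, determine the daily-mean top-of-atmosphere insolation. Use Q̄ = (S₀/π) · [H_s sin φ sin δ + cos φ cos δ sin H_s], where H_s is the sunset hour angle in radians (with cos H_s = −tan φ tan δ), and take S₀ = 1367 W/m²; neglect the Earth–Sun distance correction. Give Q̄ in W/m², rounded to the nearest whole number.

cos H_s = −tan(-23.3°) · tan(-21.3°) = -0.1679, so H_s = arccos(-0.1679) = 99.67°. In radians, H_s = 1.7396.
H_s sin φ sin δ = 1.7396 × -0.3955 × -0.3633 = 0.2500.
cos φ cos δ sin H_s = 0.9184 × 0.9317 × 0.9858 = 0.8435.
Q̄ = (1367/π) × (0.2500 + 0.8435) = 435.13 × 1.0935 = 475.81 W/m².

476 W/m²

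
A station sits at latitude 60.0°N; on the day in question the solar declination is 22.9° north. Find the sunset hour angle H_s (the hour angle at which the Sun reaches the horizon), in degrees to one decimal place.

137.0°

cos H_s = −tan(60.0°) · tan(22.9°) = -0.7316, so H_s = arccos(-0.7316) = 137.02°.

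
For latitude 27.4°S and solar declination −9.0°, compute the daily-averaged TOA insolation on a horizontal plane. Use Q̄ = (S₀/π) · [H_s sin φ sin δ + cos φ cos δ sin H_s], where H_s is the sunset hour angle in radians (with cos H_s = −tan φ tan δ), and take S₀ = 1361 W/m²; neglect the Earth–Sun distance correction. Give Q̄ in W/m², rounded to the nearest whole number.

cos H_s = −tan(-27.4°) · tan(-9.0°) = -0.0821, so H_s = arccos(-0.0821) = 94.71°. In radians, H_s = 1.6530.
H_s sin φ sin δ = 1.6530 × -0.4602 × -0.1564 = 0.1190.
cos φ cos δ sin H_s = 0.8878 × 0.9877 × 0.9966 = 0.8739.
Q̄ = (1361/π) × (0.1190 + 0.8739) = 433.22 × 0.9929 = 430.14 W/m².

430 W/m²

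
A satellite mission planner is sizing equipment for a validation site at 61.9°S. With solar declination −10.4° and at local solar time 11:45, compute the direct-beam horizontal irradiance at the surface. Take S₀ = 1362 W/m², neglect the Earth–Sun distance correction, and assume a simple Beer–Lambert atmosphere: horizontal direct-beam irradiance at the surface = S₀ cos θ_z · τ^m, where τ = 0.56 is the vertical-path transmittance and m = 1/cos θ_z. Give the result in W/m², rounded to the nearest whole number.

Hour angle H = 15° × (11.75 − 12) = -3.75°.
cos θ_z = sin φ sin δ + cos φ cos δ cos H = (-0.8821)(-0.1805) + (0.4710)(0.9836)(0.9979) = 0.6215.
Air mass m = 1/cos θ_z = 1/0.6215 = 1.609; τ^m = 0.56^1.609 = 0.3934.
Surface direct beam = 1362 × 0.6215 × 0.3934 = 333.01 W/m².

333 W/m²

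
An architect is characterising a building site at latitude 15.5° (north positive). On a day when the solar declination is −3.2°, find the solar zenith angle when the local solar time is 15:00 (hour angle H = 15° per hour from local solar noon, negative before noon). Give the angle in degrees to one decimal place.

Hour angle H = 15° × (15 − 12) = 45.00°.
cos θ_z = sin(15.5°) sin(-3.2°) + cos(15.5°) cos(-3.2°) cos(45.00°) = -0.0149 + 0.6803 = 0.6654.
θ_z = arccos(0.6654) = 48.29°.

48.3°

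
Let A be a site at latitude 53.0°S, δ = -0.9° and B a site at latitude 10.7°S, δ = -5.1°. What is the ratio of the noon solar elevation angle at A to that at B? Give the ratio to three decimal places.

A: 90° − |-53.0 − (-0.9)| = 37.90°.
B: 90° − |-10.7 − (-5.1)| = 84.40°.
Ratio A/B = 37.9000 / 84.4000 = 0.4491.

0.449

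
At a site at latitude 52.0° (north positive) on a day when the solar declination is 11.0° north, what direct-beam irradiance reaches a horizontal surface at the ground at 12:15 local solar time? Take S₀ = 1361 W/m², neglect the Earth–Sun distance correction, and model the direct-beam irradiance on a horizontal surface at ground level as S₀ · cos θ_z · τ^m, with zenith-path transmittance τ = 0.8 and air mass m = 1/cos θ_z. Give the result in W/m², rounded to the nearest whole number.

Hour angle H = 15° × (12.25 − 12) = 3.75°.
cos θ_z = sin φ sin δ + cos φ cos δ cos H = (0.7880)(0.1908) + (0.6157)(0.9816)(0.9979) = 0.7535.
Air mass m = 1/cos θ_z = 1/0.7535 = 1.327; τ^m = 0.8^1.327 = 0.7437.
Surface direct beam = 1361 × 0.7535 × 0.7437 = 762.67 W/m².

763 W/m²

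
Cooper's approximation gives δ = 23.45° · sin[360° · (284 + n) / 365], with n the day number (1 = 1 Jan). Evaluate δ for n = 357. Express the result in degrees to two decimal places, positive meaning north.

360 × (284 + 357) / 365 = 632.219°; sin(632.219°) = -0.9993.
δ = 23.45 × -0.9993 = -23.434° ≈ -23.43°.

-23.43°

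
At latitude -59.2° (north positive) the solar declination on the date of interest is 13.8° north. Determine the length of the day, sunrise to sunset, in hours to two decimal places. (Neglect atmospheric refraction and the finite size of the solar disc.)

cos H_s = −tan(-59.2°) · tan(13.8°) = 0.4120, so H_s = arccos(0.4120) = 65.67°.
Day length = 2 H_s / 15° h⁻¹ = 131.34° / 15 = 8.756 h.

8.76 hours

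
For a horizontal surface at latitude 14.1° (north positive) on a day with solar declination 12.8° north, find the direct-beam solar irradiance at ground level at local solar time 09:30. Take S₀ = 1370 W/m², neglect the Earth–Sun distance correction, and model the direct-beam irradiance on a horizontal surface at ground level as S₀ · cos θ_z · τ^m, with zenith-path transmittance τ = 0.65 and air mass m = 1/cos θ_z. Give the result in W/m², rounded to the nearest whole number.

Hour angle H = 15° × (9.5 − 12) = -37.50°.
cos θ_z = sin φ sin δ + cos φ cos δ cos H = (0.2436)(0.2215) + (0.9699)(0.9751)(0.7934) = 0.8043.
Air mass m = 1/cos θ_z = 1/0.8043 = 1.243; τ^m = 0.65^1.243 = 0.5854.
Surface direct beam = 1370 × 0.8043 × 0.5854 = 645.05 W/m².

645 W/m²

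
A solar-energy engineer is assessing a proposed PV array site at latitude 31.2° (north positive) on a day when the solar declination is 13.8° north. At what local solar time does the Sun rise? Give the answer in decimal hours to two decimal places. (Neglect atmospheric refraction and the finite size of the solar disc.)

5.43 h

−tan φ tan δ = −(0.6056)(0.2456) = -0.1487; H_s = arccos(-0.1487) = 98.55°.
Sunrise is at 12 − H_s/15 = 12 − 6.570 = 5.430 h local solar time.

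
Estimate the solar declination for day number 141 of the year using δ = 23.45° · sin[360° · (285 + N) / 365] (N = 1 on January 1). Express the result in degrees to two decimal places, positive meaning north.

360 × (285 + 141) / 365 = 420.164°; sin(420.164°) = 0.8675.
δ = 23.45 × 0.8675 = 20.343° ≈ +20.34°.

+20.34°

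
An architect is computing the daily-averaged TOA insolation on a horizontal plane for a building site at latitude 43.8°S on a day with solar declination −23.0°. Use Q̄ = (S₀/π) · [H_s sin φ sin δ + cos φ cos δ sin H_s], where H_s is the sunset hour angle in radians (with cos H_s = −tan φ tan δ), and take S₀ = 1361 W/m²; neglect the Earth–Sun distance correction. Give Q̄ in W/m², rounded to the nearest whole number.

−tan φ tan δ = −(-0.9590)(-0.4245) = -0.4071; H_s = arccos(-0.4071) = 114.02°. In radians, H_s = 1.9900.
H_s sin φ sin δ = 1.9900 × -0.6921 × -0.3907 = 0.5381.
cos φ cos δ sin H_s = 0.7218 × 0.9205 × 0.9134 = 0.6069.
Q̄ = (1361/π) × (0.5381 + 0.6069) = 433.22 × 1.1450 = 496.04 W/m².

496 W/m²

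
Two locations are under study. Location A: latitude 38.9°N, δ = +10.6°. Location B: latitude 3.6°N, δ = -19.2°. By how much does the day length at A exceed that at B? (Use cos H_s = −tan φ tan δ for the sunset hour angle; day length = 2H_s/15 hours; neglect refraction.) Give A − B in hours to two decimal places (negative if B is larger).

+1.33 h

A: H_s = arccos(−tan 38.9° · tan 10.6°) = 98.69°, so 2H_s/15 = 13.1587 h.
B: H_s = arccos(−tan 3.6° · tan -19.2°) = 88.74°, so 2H_s/15 = 11.8320 h.
A − B = 13.1587 − 11.8320 = 1.3267 h.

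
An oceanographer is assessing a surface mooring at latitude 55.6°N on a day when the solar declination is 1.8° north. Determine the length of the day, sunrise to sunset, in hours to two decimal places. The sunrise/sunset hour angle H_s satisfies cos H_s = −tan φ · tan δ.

12.35 hours

−tan φ tan δ = −(1.4605)(0.0314) = -0.0459; H_s = arccos(-0.0459) = 92.63°.
Day length = 2 H_s / 15° h⁻¹ = 185.26° / 15 = 12.351 h.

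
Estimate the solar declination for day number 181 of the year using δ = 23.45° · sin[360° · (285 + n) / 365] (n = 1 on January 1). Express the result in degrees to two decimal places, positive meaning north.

+23.12°

360 × (285 + 181) / 365 = 459.616°; sin(459.616°) = 0.9859.
δ = 23.45 × 0.9859 = 23.119° ≈ +23.12°.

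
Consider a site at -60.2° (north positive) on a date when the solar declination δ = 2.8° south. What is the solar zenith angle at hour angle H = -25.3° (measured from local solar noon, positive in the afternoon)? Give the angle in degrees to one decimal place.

cos θ_z = sin φ sin δ + cos φ cos δ cos H = (-0.8678)(-0.0488) + (0.4970)(0.9988)(0.9041) = 0.4911.
θ_z = arccos(0.4911) = 60.59°.

60.6°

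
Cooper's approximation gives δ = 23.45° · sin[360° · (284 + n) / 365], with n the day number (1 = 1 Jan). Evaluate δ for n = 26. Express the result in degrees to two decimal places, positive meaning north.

360 × (284 + 26) / 365 = 305.753°; sin(305.753°) = -0.8115.
δ = 23.45 × -0.8115 = -19.030° ≈ -19.03°.

-19.03°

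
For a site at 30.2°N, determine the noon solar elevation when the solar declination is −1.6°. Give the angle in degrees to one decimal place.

At local solar noon the hour angle is zero, so the elevation is 90° − |φ − δ| = 90° − |30.2° − (-1.6°)| = 90° − 31.8° = 58.2°.

58.2°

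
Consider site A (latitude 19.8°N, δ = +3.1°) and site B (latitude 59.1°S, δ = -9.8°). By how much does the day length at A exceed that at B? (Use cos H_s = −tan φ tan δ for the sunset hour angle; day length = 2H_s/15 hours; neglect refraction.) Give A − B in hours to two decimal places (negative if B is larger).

-2.09 h

A: H_s = arccos(−tan 19.8° · tan 3.1°) = 91.12°, so 2H_s/15 = 12.1493 h.
B: H_s = arccos(−tan -59.1° · tan -9.8°) = 106.77°, so 2H_s/15 = 14.2360 h.
A − B = 12.1493 − 14.2360 = -2.0867 h.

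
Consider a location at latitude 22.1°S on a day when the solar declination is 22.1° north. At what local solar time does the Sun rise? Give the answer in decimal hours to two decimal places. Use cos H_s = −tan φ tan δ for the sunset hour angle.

−tan φ tan δ = −(-0.4061)(0.4061) = 0.1649; H_s = arccos(0.1649) = 80.51°.
Sunrise is at 12 − H_s/15 = 12 − 5.367 = 6.633 h local solar time.

6.63 h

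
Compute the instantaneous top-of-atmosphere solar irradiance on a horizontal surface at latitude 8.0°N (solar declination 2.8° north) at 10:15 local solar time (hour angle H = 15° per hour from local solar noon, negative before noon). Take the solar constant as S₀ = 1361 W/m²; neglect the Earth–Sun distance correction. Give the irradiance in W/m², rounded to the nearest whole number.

1217 W/m²

Hour angle H = 15° × (10.25 − 12) = -26.25°.
With φ = 8.0°, δ = 2.8°, H = -26.25°: sin φ sin δ = 0.0068, cos φ cos δ cos H = 0.8871, so cos θ_z = 0.8939.
Top-of-atmosphere irradiance = S₀ cos θ_z = 1361 × 0.8939 = 1216.60 W/m².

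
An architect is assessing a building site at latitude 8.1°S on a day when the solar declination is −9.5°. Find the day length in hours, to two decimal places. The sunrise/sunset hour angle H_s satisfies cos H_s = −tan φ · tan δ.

12.18 hours

The sunset hour angle satisfies cos H_s = −tan φ tan δ = -0.0238, giving H_s = 91.36°.
Day length = 2 H_s / 15° h⁻¹ = 182.72° / 15 = 12.181 h.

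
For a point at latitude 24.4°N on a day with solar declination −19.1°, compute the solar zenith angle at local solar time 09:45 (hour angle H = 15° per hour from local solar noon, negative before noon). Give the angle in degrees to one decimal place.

54.5°

Hour angle H = 15° × (9.75 − 12) = -33.75°.
cos θ_z = sin(24.4°) sin(-19.1°) + cos(24.4°) cos(-19.1°) cos(-33.75°) = -0.1352 + 0.7155 = 0.5803.
θ_z = arccos(0.5803) = 54.53°.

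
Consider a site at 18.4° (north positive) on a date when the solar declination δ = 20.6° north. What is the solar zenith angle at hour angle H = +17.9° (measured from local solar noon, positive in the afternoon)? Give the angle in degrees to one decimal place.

17.0°

With φ = 18.4°, δ = 20.6°, H = 17.90°: sin φ sin δ = 0.1111, cos φ cos δ cos H = 0.8452, so cos θ_z = 0.9563.
θ_z = arccos(0.9563) = 17.00°.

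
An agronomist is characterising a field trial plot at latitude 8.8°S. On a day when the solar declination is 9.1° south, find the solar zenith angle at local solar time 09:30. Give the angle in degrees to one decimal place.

37.0°

Hour angle H = 15° × (9.5 − 12) = -37.50°.
With φ = -8.8°, δ = -9.1°, H = -37.50°: sin φ sin δ = 0.0242, cos φ cos δ cos H = 0.7741, so cos θ_z = 0.7983.
θ_z = arccos(0.7983) = 37.03°.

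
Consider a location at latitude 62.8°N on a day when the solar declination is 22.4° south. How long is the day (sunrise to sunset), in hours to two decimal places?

The sunset hour angle satisfies cos H_s = −tan φ tan δ = 0.8020, giving H_s = 36.68°.
Day length = 2 H_s / 15° h⁻¹ = 73.36° / 15 = 4.891 h.

4.89 hours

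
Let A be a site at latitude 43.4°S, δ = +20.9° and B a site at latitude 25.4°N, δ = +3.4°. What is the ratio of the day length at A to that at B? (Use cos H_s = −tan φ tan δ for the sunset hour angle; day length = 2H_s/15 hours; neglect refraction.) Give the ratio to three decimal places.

0.751

A: H_s = arccos(−tan -43.4° · tan 20.9°) = 68.83°, so 2H_s/15 = 9.1773 h.
B: H_s = arccos(−tan 25.4° · tan 3.4°) = 91.62°, so 2H_s/15 = 12.2160 h.
Ratio A/B = 9.1773 / 12.2160 = 0.7513.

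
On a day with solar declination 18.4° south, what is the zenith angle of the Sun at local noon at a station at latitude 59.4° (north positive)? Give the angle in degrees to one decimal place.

At local solar noon the hour angle is zero, so the zenith angle is |φ − δ| = |59.4° − (-18.4°)| = 77.8°.

77.8°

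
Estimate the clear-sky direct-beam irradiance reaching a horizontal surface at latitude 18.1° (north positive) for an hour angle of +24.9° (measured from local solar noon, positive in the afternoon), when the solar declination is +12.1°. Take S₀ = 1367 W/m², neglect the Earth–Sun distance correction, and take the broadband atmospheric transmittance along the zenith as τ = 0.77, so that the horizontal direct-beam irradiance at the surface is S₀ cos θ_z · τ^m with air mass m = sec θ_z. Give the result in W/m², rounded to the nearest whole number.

cos θ_z = sin(18.1°) sin(12.1°) + cos(18.1°) cos(12.1°) cos(24.90°) = 0.0651 + 0.8430 = 0.9081.
Air mass m = 1/cos θ_z = 1/0.9081 = 1.101; τ^m = 0.77^1.101 = 0.7499.
Surface direct beam = 1367 × 0.9081 × 0.7499 = 930.91 W/m².

931 W/m²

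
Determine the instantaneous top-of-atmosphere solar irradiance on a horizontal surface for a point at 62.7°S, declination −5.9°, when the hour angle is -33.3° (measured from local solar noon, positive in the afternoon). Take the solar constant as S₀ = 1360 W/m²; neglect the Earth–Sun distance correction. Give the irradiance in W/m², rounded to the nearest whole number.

With φ = -62.7°, δ = -5.9°, H = -33.30°: sin φ sin δ = 0.0913, cos φ cos δ cos H = 0.3813, so cos θ_z = 0.4726.
Top-of-atmosphere irradiance = S₀ cos θ_z = 1360 × 0.4726 = 642.74 W/m².

643 W/m²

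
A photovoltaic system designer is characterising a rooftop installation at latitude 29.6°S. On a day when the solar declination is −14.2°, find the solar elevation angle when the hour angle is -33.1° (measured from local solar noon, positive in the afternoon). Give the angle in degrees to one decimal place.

55.8°

cos θ_z = sin(-29.6°) sin(-14.2°) + cos(-29.6°) cos(-14.2°) cos(-33.10°) = 0.1212 + 0.7061 = 0.8273.
θ_z = arccos(0.8273) = 34.18°, so the elevation is 90° − 34.18° = 55.82°.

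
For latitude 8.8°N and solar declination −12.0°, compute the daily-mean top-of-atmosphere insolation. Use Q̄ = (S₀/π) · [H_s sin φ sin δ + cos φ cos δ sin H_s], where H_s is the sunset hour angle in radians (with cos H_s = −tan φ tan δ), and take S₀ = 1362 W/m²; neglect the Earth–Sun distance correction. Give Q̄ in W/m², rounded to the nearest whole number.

398 W/m²

−tan φ tan δ = −(0.1548)(-0.2126) = 0.0329; H_s = arccos(0.0329) = 88.11°. In radians, H_s = 1.5378.
H_s sin φ sin δ = 1.5378 × 0.1530 × -0.2079 = -0.0489.
cos φ cos δ sin H_s = 0.9882 × 0.9781 × 0.9995 = 0.9661.
Q̄ = (1362/π) × (-0.0489 + 0.9661) = 433.54 × 0.9172 = 397.64 W/m².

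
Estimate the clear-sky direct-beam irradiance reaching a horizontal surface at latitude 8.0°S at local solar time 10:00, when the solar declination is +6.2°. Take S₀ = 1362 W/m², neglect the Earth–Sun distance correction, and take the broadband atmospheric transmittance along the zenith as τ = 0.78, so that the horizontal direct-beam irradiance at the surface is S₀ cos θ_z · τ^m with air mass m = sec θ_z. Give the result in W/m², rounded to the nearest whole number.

Hour angle H = 15° × (10 − 12) = -30.00°.
With φ = -8.0°, δ = 6.2°, H = -30.00°: sin φ sin δ = -0.0150, cos φ cos δ cos H = 0.8526, so cos θ_z = 0.8376.
Air mass m = 1/cos θ_z = 1/0.8376 = 1.194; τ^m = 0.78^1.194 = 0.7433.
Surface direct beam = 1362 × 0.8376 × 0.7433 = 847.96 W/m².

848 W/m²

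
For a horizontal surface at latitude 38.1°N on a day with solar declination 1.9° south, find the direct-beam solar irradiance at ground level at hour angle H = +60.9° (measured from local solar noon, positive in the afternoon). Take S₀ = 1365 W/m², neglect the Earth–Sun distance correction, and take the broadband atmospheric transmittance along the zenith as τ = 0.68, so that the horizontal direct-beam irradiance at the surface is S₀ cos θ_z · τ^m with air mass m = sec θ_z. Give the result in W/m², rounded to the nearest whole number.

cos θ_z = sin φ sin δ + cos φ cos δ cos H = (0.6170)(-0.0332) + (0.7869)(0.9995)(0.4863) = 0.3620.
Air mass m = 1/cos θ_z = 1/0.3620 = 2.762; τ^m = 0.68^2.762 = 0.3447.
Surface direct beam = 1365 × 0.3620 × 0.3447 = 170.33 W/m².

170 W/m²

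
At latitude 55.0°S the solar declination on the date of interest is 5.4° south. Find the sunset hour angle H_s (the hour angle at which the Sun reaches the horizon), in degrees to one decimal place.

The sunset hour angle satisfies cos H_s = −tan φ tan δ = -0.1350, giving H_s = 97.76°.

97.8°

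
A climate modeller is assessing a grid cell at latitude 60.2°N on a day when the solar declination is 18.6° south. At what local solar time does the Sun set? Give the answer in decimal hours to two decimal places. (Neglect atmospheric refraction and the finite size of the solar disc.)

The sunset hour angle satisfies cos H_s = −tan φ tan δ = 0.5876, giving H_s = 54.01°.
Sunset is at 12 + H_s/15 = 12 + 3.601 = 15.601 h local solar time.

15.60 h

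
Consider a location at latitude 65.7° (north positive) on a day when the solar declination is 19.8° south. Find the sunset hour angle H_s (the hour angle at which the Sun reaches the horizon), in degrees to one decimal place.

37.1°

cos H_s = −tan(65.7°) · tan(-19.8°) = 0.7974, so H_s = arccos(0.7974) = 37.12°.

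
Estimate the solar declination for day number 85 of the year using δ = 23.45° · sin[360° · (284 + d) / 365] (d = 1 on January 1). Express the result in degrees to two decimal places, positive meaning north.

+1.61°

360 × (284 + 85) / 365 = 363.945°; sin(363.945°) = 0.0688.
δ = 23.45 × 0.0688 = 1.613° ≈ +1.61°.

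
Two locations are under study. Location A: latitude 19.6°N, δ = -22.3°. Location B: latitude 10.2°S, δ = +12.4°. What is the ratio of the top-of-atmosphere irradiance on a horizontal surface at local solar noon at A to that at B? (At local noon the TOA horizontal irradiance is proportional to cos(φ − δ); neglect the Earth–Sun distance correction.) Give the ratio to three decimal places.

A: cos θ_z = cos(19.6° − (-22.3°)) = 0.7443.
B: cos θ_z = cos(-10.2° − (12.4°)) = 0.9232.
Ratio A/B = 0.7443 / 0.9232 = 0.8062.

0.806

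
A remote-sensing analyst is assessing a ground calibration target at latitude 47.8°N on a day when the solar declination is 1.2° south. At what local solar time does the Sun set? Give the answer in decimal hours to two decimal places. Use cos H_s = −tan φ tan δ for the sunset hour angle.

17.91 h

cos H_s = −tan(47.8°) · tan(-1.2°) = 0.0231, so H_s = arccos(0.0231) = 88.68°.
Sunset is at 12 + H_s/15 = 12 + 5.912 = 17.912 h local solar time.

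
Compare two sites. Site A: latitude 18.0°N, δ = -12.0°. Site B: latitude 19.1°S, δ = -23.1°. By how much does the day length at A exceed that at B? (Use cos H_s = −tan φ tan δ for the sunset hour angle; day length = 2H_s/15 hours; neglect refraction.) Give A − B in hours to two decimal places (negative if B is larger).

A: H_s = arccos(−tan 18.0° · tan -12.0°) = 86.04°, so 2H_s/15 = 11.4720 h.
B: H_s = arccos(−tan -19.1° · tan -23.1°) = 98.49°, so 2H_s/15 = 13.1320 h.
A − B = 11.4720 − 13.1320 = -1.6600 h.

-1.66 h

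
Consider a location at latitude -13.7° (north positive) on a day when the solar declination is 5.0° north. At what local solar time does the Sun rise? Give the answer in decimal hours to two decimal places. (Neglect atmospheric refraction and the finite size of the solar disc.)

The sunset hour angle satisfies cos H_s = −tan φ tan δ = 0.0213, giving H_s = 88.78°.
Sunrise is at 12 − H_s/15 = 12 − 5.919 = 6.081 h local solar time.

6.08 h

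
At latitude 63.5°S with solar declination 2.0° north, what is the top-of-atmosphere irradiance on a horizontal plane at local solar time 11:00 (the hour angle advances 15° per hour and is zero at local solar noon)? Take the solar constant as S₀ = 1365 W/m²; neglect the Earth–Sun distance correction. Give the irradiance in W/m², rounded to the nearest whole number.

Hour angle H = 15° × (11 − 12) = -15.00°.
cos θ_z = sin φ sin δ + cos φ cos δ cos H = (-0.8949)(0.0349) + (0.4462)(0.9994)(0.9659) = 0.3995.
Top-of-atmosphere irradiance = S₀ cos θ_z = 1365 × 0.3995 = 545.32 W/m².

545 W/m²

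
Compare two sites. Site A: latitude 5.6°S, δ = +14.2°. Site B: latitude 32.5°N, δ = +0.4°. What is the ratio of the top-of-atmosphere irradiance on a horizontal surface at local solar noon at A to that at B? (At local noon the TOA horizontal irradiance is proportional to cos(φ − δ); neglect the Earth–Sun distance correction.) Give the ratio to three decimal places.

A: cos θ_z = cos(-5.6° − (14.2°)) = 0.9409.
B: cos θ_z = cos(32.5° − (0.4°)) = 0.8471.
Ratio A/B = 0.9409 / 0.8471 = 1.1107.

1.111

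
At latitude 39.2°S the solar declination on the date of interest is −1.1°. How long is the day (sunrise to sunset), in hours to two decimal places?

12.12 hours

The sunset hour angle satisfies cos H_s = −tan φ tan δ = -0.0157, giving H_s = 90.90°.
Day length = 2 H_s / 15° h⁻¹ = 181.80° / 15 = 12.120 h.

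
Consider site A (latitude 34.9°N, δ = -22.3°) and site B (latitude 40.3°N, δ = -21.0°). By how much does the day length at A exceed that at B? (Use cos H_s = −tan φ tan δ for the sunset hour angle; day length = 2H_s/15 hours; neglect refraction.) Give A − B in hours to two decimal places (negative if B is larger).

A: H_s = arccos(−tan 34.9° · tan -22.3°) = 73.37°, so 2H_s/15 = 9.7827 h.
B: H_s = arccos(−tan 40.3° · tan -21.0°) = 71.00°, so 2H_s/15 = 9.4667 h.
A − B = 9.7827 − 9.4667 = 0.3160 h.

+0.32 h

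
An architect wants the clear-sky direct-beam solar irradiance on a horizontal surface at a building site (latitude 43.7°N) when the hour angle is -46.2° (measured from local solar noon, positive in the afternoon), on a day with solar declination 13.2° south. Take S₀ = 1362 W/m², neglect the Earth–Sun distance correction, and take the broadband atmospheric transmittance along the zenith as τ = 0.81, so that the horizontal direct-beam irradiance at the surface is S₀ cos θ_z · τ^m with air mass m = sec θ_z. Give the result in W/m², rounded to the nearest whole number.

237 W/m²

With φ = 43.7°, δ = -13.2°, H = -46.20°: sin φ sin δ = -0.1578, cos φ cos δ cos H = 0.4872, so cos θ_z = 0.3294.
Air mass m = 1/cos θ_z = 1/0.3294 = 3.036; τ^m = 0.81^3.036 = 0.5274.
Surface direct beam = 1362 × 0.3294 × 0.5274 = 236.61 W/m².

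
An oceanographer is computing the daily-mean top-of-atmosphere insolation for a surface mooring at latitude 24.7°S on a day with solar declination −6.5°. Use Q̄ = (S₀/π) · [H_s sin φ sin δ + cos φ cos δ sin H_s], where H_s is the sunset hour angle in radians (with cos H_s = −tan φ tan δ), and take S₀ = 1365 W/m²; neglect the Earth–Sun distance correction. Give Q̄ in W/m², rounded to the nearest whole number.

425 W/m²

The sunset hour angle satisfies cos H_s = −tan φ tan δ = -0.0524, giving H_s = 93.00°. In radians, H_s = 1.6232.
H_s sin φ sin δ = 1.6232 × -0.4179 × -0.1132 = 0.0768.
cos φ cos δ sin H_s = 0.9085 × 0.9936 × 0.9986 = 0.9014.
Q̄ = (1365/π) × (0.0768 + 0.9014) = 434.49 × 0.9782 = 425.02 W/m².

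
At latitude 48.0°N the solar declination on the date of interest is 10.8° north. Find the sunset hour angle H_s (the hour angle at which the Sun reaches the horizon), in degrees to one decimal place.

102.2°

The sunset hour angle satisfies cos H_s = −tan φ tan δ = -0.2119, giving H_s = 102.23°.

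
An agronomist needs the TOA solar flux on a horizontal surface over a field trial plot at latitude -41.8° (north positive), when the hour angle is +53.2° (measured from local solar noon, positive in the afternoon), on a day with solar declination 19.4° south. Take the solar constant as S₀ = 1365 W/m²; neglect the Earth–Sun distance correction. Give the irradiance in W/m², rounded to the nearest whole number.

With φ = -41.8°, δ = -19.4°, H = 53.20°: sin φ sin δ = 0.2214, cos φ cos δ cos H = 0.4212, so cos θ_z = 0.6426.
Top-of-atmosphere irradiance = S₀ cos θ_z = 1365 × 0.6426 = 877.15 W/m².

877 W/m²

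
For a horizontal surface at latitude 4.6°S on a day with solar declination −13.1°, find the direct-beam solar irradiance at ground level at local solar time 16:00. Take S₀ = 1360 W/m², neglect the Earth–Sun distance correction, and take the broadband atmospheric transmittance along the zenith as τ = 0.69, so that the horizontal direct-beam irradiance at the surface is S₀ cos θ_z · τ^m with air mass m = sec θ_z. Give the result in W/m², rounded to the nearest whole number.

Hour angle H = 15° × (16 − 12) = 60.00°.
cos θ_z = sin φ sin δ + cos φ cos δ cos H = (-0.0802)(-0.2267) + (0.9968)(0.9740)(0.5000) = 0.5036.
Air mass m = 1/cos θ_z = 1/0.5036 = 1.986; τ^m = 0.69^1.986 = 0.4786.
Surface direct beam = 1360 × 0.5036 × 0.4786 = 327.79 W/m².

328 W/m²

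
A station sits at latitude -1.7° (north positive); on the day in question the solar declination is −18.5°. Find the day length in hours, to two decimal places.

12.08 hours

cos H_s = −tan(-1.7°) · tan(-18.5°) = -0.0099, so H_s = arccos(-0.0099) = 90.57°.
Day length = 2 H_s / 15° h⁻¹ = 181.14° / 15 = 12.076 h.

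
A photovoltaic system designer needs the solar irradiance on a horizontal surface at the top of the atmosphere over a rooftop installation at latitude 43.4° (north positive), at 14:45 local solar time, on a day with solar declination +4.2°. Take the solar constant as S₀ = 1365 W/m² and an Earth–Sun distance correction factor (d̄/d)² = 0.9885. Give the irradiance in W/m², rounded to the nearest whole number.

Hour angle H = 15° × (14.75 − 12) = 41.25°.
cos θ_z = sin φ sin δ + cos φ cos δ cos H = (0.6871)(0.0732) + (0.7266)(0.9973)(0.7518) = 0.5951.
Top-of-atmosphere irradiance = S₀ (d̄/d)² cos θ_z = 1365 × 0.9885 × 0.5951 = 802.97 W/m².

803 W/m²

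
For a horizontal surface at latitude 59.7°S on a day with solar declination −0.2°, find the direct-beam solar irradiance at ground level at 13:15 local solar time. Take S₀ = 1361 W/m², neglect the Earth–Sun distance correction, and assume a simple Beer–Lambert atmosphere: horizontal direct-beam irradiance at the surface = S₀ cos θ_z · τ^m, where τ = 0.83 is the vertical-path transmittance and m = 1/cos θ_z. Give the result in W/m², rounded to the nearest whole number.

444 W/m²

Hour angle H = 15° × (13.25 − 12) = 18.75°.
With φ = -59.7°, δ = -0.2°, H = 18.75°: sin φ sin δ = 0.0030, cos φ cos δ cos H = 0.4777, so cos θ_z = 0.4807.
Air mass m = 1/cos θ_z = 1/0.4807 = 2.080; τ^m = 0.83^2.080 = 0.6787.
Surface direct beam = 1361 × 0.4807 × 0.6787 = 444.03 W/m².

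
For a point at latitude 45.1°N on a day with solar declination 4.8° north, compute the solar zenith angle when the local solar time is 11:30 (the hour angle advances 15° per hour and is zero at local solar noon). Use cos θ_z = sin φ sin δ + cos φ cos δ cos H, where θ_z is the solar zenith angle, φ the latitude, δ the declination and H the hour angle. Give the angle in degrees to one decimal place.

40.8°

Hour angle H = 15° × (11.5 − 12) = -7.50°.
cos θ_z = sin φ sin δ + cos φ cos δ cos H = (0.7083)(0.0837) + (0.7059)(0.9965)(0.9914) = 0.7567.
θ_z = arccos(0.7567) = 40.83°.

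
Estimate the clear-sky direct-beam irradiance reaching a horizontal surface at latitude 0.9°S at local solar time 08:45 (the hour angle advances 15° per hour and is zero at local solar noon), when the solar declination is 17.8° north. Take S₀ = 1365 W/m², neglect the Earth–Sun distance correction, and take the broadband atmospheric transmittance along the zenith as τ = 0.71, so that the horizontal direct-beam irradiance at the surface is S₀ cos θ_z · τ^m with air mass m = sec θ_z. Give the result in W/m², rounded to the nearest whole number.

491 W/m²

Hour angle H = 15° × (8.75 − 12) = -48.75°.
cos θ_z = sin(-0.9°) sin(17.8°) + cos(-0.9°) cos(17.8°) cos(-48.75°) = -0.0048 + 0.6277 = 0.6229.
Air mass m = 1/cos θ_z = 1/0.6229 = 1.605; τ^m = 0.71^1.605 = 0.5771.
Surface direct beam = 1365 × 0.6229 × 0.5771 = 490.68 W/m².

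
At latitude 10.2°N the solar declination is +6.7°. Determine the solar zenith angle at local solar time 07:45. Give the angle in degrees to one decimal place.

Hour angle H = 15° × (7.75 − 12) = -63.75°.
cos θ_z = sin φ sin δ + cos φ cos δ cos H = (0.1771)(0.1167) + (0.9842)(0.9932)(0.4423) = 0.4530.
θ_z = arccos(0.4530) = 63.06°.

63.1°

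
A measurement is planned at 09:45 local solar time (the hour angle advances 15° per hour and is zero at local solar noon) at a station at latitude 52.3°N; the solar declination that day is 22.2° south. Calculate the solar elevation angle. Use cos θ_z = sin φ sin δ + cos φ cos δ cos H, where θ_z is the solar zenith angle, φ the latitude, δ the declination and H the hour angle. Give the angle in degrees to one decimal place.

9.9°

Hour angle H = 15° × (9.75 − 12) = -33.75°.
cos θ_z = sin(52.3°) sin(-22.2°) + cos(52.3°) cos(-22.2°) cos(-33.75°) = -0.2990 + 0.4708 = 0.1718.
θ_z = arccos(0.1718) = 80.11°, so the elevation is 90° − 80.11° = 9.89°.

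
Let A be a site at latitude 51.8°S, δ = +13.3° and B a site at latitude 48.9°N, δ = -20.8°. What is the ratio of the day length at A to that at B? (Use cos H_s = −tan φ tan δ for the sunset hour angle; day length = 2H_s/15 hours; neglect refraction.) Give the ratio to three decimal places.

1.130

A: H_s = arccos(−tan -51.8° · tan 13.3°) = 72.52°, so 2H_s/15 = 9.6693 h.
B: H_s = arccos(−tan 48.9° · tan -20.8°) = 64.19°, so 2H_s/15 = 8.5587 h.
Ratio A/B = 9.6693 / 8.5587 = 1.1298.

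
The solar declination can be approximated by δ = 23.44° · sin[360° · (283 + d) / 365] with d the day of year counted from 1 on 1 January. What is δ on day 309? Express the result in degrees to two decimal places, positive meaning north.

360 × (283 + 309) / 365 = 583.890°; sin(583.890°) = -0.6933.
δ = 23.44 × -0.6933 = -16.251° ≈ -16.25°.

-16.25°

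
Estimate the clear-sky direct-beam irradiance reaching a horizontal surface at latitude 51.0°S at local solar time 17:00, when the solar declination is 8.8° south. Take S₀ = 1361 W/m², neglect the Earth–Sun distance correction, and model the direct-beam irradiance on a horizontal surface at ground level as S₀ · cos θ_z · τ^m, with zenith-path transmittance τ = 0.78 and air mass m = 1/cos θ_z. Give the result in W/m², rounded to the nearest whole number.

157 W/m²

Hour angle H = 15° × (17 − 12) = 75.00°.
With φ = -51.0°, δ = -8.8°, H = 75.00°: sin φ sin δ = 0.1189, cos φ cos δ cos H = 0.1610, so cos θ_z = 0.2799.
Air mass m = 1/cos θ_z = 1/0.2799 = 3.573; τ^m = 0.78^3.573 = 0.4116.
Surface direct beam = 1361 × 0.2799 × 0.4116 = 156.80 W/m².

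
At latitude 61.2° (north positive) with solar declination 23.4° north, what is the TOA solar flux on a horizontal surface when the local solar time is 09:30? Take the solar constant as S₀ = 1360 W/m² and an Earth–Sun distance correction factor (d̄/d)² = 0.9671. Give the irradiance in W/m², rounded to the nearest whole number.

919 W/m²

Hour angle H = 15° × (9.5 − 12) = -37.50°.
With φ = 61.2°, δ = 23.4°, H = -37.50°: sin φ sin δ = 0.3480, cos φ cos δ cos H = 0.3508, so cos θ_z = 0.6988.
Top-of-atmosphere irradiance = S₀ (d̄/d)² cos θ_z = 1360 × 0.9671 × 0.6988 = 919.10 W/m².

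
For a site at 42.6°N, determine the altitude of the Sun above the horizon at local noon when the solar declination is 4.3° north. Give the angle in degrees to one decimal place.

At local solar noon the hour angle is zero, so the elevation is 90° − |φ − δ| = 90° − |42.6° − (4.3°)| = 90° − 38.3° = 51.7°.

51.7°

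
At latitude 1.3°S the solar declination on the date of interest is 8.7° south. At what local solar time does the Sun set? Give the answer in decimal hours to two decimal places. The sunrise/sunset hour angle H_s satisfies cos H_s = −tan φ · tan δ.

18.01 h

The sunset hour angle satisfies cos H_s = −tan φ tan δ = -0.0035, giving H_s = 90.20°.
Sunset is at 12 + H_s/15 = 12 + 6.013 = 18.013 h local solar time.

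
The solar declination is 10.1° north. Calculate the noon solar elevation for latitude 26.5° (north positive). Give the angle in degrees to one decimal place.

73.6°

At local solar noon the hour angle is zero, so the elevation is 90° − |φ − δ| = 90° − |26.5° − (10.1°)| = 90° − 16.4° = 73.6°.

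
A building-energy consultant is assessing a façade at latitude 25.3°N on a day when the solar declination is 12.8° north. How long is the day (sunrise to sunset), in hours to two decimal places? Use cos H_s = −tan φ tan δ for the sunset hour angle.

12.82 hours

cos H_s = −tan(25.3°) · tan(12.8°) = -0.1074, so H_s = arccos(-0.1074) = 96.17°.
Day length = 2 H_s / 15° h⁻¹ = 192.34° / 15 = 12.823 h.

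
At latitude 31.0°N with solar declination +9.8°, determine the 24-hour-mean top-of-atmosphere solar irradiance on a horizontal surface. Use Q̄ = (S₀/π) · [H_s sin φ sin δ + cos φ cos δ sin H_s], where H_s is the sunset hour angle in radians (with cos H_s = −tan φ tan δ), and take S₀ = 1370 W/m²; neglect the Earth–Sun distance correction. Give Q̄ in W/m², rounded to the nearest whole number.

430 W/m²

The sunset hour angle satisfies cos H_s = −tan φ tan δ = -0.1038, giving H_s = 95.96°. In radians, H_s = 1.6748.
H_s sin φ sin δ = 1.6748 × 0.5150 × 0.1702 = 0.1468.
cos φ cos δ sin H_s = 0.8572 × 0.9854 × 0.9946 = 0.8401.
Q̄ = (1370/π) × (0.1468 + 0.8401) = 436.08 × 0.9869 = 430.37 W/m².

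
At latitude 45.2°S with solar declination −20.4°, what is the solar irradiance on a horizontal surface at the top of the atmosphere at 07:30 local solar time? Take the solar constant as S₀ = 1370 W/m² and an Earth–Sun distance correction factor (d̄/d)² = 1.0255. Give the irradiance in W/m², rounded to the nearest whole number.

703 W/m²

Hour angle H = 15° × (7.5 − 12) = -67.50°.
cos θ_z = sin φ sin δ + cos φ cos δ cos H = (-0.7096)(-0.3486) + (0.7046)(0.9373)(0.3827) = 0.5001.
Top-of-atmosphere irradiance = S₀ (d̄/d)² cos θ_z = 1370 × 1.0255 × 0.5001 = 702.61 W/m².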